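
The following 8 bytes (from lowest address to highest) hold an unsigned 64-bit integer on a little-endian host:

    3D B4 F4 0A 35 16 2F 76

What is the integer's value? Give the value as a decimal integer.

8516049837453784125

In little-endian order the low byte comes first in memory.
Reassemble most-significant byte first: 76 2F 16 35 0A F4 B4 3D → 0x762F16350AF4B43D.
0x762F16350AF4B43D = 8516049837453784125.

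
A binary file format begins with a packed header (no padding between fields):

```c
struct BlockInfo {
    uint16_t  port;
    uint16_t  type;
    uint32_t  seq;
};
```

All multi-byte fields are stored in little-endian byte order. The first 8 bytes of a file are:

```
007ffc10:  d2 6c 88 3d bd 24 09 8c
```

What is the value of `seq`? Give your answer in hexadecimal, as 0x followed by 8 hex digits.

0x8C0924BD

`seq` follows `port` (2 B), `type` (2 B), so it starts at offset 2 + 2 = 4 and occupies 4 bytes.
Bytes at offsets 4..7: BD 24 09 8C.
Little-endian: lowest address holds the least-significant byte.
Reassemble most-significant byte first: 8C 09 24 BD → 0x8C0924BD.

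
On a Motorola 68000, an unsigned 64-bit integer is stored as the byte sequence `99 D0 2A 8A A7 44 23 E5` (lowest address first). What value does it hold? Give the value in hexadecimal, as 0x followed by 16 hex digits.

0x99D02A8AA74423E5

In big-endian order the high byte comes first in memory.
The bytes are already most-significant first: 0x99D02A8AA74423E5.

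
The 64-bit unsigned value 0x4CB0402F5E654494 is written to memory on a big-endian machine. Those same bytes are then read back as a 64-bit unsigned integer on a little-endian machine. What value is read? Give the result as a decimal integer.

10683775671223758924

Stored big-endian, the bytes at ascending addresses are 4C B0 40 2F 5E 65 44 94.
Read back as little-endian, the first byte is least significant, giving 0x9444655E2F40B04C.
0x9444655E2F40B04C = 10683775671223758924.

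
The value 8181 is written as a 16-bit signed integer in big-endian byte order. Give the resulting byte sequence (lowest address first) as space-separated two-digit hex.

1F F5

8181 in hexadecimal, padded to 16 bits, is 0x1FF5.
Split into bytes (most-significant first): 1F F5.
Big-endian: lowest address holds the most-significant byte.
So the memory order matches the most-significant-first order: 1F F5.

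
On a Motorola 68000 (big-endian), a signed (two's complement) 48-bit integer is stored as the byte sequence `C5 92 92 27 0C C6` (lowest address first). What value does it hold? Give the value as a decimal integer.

In big-endian order the high byte comes first in memory.
The bytes are already most-significant first: 0xC59292270CC6.
Top bit is set, so as a signed 48-bit value this is 0xC59292270CC6 − 2^48 = -64241668780858.

-64241668780858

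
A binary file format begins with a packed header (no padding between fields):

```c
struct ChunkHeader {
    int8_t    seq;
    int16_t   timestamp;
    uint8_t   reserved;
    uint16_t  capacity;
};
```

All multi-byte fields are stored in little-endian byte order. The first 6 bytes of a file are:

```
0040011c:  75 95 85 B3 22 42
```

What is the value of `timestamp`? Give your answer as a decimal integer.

-31339

`timestamp` follows `seq` (1 byte), so it starts at byte offset 1 and occupies 2 bytes.
Bytes at offsets 1..2: 95 85.
Little-endian: lowest address holds the least-significant byte.
Reassemble most-significant byte first: 85 95 → 0x8595.
Top bit is set, so as a signed 16-bit value this is 0x8595 − 2^16 = -31339.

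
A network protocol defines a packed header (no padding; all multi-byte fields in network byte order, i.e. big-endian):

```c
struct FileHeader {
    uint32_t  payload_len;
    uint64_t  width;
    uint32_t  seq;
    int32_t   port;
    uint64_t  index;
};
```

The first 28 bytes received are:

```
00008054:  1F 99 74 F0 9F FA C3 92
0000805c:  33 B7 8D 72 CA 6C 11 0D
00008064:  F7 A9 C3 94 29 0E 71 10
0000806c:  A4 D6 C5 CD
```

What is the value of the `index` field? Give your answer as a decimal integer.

2958426321527948749

`index` follows `payload_len` (4 B), `width` (8 B), `seq` (4 B), `port` (4 B), so it starts at offset 4 + 8 + 4 + 4 = 20 and occupies 8 bytes.
Bytes at offsets 20..27: 29 0E 71 10 A4 D6 C5 CD.
Big-endian: lowest address holds the most-significant byte.
The bytes are already most-significant first: 0x290E7110A4D6C5CD.
0x290E7110A4D6C5CD = 2958426321527948749.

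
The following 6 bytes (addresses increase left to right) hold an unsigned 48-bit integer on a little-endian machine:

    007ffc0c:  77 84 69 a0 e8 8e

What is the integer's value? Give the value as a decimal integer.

157129774826615

Little-endian stores the least-significant byte at the lowest address.
Reassemble most-significant byte first: 8E E8 A0 69 84 77 → 0x8EE8A0698477.
0x8EE8A0698477 = 157129774826615.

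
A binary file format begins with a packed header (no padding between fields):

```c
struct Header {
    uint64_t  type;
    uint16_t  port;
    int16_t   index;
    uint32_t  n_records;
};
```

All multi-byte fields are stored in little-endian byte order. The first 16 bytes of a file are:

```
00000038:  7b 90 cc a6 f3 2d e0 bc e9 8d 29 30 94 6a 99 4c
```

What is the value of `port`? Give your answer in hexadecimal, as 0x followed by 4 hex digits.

0x8DE9

`port` follows `type` (8 bytes), so it starts at byte offset 8 and occupies 2 bytes.
Bytes at offsets 8..9: E9 8D.
In little-endian order the low byte comes first in memory.
Reassemble most-significant byte first: 8D E9 → 0x8DE9.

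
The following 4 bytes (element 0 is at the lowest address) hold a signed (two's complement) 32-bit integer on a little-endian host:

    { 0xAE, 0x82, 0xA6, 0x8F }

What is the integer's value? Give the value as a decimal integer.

In little-endian order the low byte comes first in memory.
Reassemble most-significant byte first: 8F A6 82 AE → 0x8FA682AE.
Top bit is set, so as a signed 32-bit value this is 0x8FA682AE − 2^32 = -1884912978.

-1884912978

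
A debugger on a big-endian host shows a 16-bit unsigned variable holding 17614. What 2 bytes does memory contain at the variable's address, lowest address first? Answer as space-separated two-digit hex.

17614 in hexadecimal, padded to 16 bits, is 0x44CE.
Split into bytes (most-significant first): 44 CE.
In big-endian order the high byte comes first in memory.
So the memory order matches the most-significant-first order: 44 CE.

44 CE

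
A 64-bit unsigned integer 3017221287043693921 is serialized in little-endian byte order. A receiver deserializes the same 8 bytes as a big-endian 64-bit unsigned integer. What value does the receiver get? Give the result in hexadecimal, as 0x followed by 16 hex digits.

3017221287043693921 in 64-bit hexadecimal is 0x29DF52C64EFC7D61.
Stored little-endian, the bytes at ascending addresses are 61 7D FC 4E C6 52 DF 29.
Read back as big-endian, the last byte is least significant, giving 0x617DFC4EC652DF29.

0x617DFC4EC652DF29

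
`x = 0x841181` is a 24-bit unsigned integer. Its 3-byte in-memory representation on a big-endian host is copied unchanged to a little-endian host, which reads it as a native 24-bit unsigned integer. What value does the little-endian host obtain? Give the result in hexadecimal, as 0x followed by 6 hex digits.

0x811184

Stored big-endian, the bytes at ascending addresses are 84 11 81.
Read back as little-endian, the first byte is least significant, giving 0x811184.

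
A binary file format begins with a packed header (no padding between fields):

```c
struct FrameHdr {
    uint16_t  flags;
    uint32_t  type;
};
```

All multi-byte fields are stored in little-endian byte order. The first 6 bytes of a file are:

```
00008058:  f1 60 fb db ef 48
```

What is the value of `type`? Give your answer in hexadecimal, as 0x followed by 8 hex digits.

0x48EFDBFB

`type` follows `flags` (2 bytes), so it starts at byte offset 2 and occupies 4 bytes.
Bytes at offsets 2..5: FB DB EF 48.
Little-endian stores the least-significant byte at the lowest address.
Reassemble most-significant byte first: 48 EF DB FB → 0x48EFDBFB.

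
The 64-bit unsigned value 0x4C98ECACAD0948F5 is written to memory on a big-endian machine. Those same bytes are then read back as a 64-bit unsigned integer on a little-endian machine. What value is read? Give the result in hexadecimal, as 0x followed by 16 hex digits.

Stored big-endian, the bytes at ascending addresses are 4C 98 EC AC AD 09 48 F5.
Read back as little-endian, the first byte is least significant, giving 0xF54809ADACEC984C.

0xF54809ADACEC984C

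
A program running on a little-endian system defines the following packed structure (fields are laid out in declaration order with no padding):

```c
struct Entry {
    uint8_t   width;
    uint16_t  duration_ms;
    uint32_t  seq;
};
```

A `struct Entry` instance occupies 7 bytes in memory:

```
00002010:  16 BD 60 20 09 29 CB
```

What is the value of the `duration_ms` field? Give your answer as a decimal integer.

24765

`duration_ms` follows `width` (1 byte), so it starts at byte offset 1 and occupies 2 bytes.
Bytes at offsets 1..2: BD 60.
Little-endian stores the least-significant byte at the lowest address.
Reassemble most-significant byte first: 60 BD → 0x60BD.
0x60BD = 24765.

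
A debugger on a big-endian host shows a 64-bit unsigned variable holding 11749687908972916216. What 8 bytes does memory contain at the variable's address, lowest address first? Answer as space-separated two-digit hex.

11749687908972916216 in hexadecimal, padded to 64 bits, is 0xA30F46E694086DF8.
Split into bytes (most-significant first): A3 0F 46 E6 94 08 6D F8.
Big-endian: lowest address holds the most-significant byte.
So the memory order matches the most-significant-first order: A3 0F 46 E6 94 08 6D F8.

A3 0F 46 E6 94 08 6D F8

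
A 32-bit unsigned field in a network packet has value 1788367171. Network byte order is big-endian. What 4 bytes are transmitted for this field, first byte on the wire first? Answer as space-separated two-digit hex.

1788367171 in hexadecimal, padded to 32 bits, is 0x6A985143.
Split into bytes (most-significant first): 6A 98 51 43.
Big-endian: lowest address holds the most-significant byte.
So the memory order matches the most-significant-first order: 6A 98 51 43.

6A 98 51 43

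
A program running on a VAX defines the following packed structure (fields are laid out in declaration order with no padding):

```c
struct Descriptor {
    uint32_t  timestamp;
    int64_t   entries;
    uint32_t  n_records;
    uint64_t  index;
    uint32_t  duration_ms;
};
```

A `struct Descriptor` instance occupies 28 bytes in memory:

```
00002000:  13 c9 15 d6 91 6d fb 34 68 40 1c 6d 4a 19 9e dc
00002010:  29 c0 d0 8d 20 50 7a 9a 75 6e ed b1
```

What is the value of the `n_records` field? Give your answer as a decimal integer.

3701348682

`n_records` follows `timestamp` (4 B), `entries` (8 B), so it starts at offset 4 + 8 = 12 and occupies 4 bytes.
Bytes at offsets 12..15: 4A 19 9E DC.
In little-endian order the low byte comes first in memory.
Reassemble most-significant byte first: DC 9E 19 4A → 0xDC9E194A.
0xDC9E194A = 3701348682.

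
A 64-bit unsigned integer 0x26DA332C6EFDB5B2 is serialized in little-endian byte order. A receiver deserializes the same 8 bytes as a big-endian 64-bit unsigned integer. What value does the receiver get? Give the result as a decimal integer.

Stored little-endian, the bytes at ascending addresses are B2 B5 FD 6E 2C 33 DA 26.
Read back as big-endian, the last byte is least significant, giving 0xB2B5FD6E2C33DA26.
0xB2B5FD6E2C33DA26 = 12877477359165626918.

12877477359165626918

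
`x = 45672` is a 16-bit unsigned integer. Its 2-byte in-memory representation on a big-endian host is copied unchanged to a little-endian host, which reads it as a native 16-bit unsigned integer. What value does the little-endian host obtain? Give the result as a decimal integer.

45672 in 16-bit hexadecimal is 0xB268.
Stored big-endian, the bytes at ascending addresses are B2 68.
Read back as little-endian, the first byte is least significant, giving 0x68B2.
0x68B2 = 26802.

26802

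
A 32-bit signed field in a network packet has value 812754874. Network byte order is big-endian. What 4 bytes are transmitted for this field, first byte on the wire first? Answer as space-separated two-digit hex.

812754874 in hexadecimal, padded to 32 bits, is 0x3071A7BA.
Split into bytes (most-significant first): 30 71 A7 BA.
Big-endian stores the most-significant byte at the lowest address.
So the memory order matches the most-significant-first order: 30 71 A7 BA.

30 71 A7 BA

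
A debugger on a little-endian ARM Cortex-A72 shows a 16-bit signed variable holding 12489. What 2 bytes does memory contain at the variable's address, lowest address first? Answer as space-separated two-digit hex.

C9 30

12489 in hexadecimal, padded to 16 bits, is 0x30C9.
Split into bytes (most-significant first): 30 C9.
In little-endian order the low byte comes first in memory.
So at ascending addresses the bytes are C9 30.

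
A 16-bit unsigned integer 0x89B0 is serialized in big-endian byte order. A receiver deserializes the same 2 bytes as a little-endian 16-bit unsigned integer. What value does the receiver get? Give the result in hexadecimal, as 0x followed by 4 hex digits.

Stored big-endian, the bytes at ascending addresses are 89 B0.
Read back as little-endian, the first byte is least significant, giving 0xB089.

0xB089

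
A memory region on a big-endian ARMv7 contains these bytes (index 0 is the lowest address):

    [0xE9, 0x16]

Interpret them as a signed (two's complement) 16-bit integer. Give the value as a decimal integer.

-5866

Big-endian: lowest address holds the most-significant byte.
The bytes are already most-significant first: 0xE916.
Top bit is set, so as a signed 16-bit value this is 0xE916 − 2^16 = -5866.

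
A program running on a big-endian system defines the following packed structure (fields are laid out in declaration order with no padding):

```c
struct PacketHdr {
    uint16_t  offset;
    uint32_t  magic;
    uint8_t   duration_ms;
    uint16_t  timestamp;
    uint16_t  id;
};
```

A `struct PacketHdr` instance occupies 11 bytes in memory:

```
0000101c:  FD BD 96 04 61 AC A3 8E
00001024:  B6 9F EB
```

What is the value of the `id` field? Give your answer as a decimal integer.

40939

`id` follows `offset` (2 B), `magic` (4 B), `duration_ms` (1 B), `timestamp` (2 B), so it starts at offset 2 + 4 + 1 + 2 = 9 and occupies 2 bytes.
Bytes at offsets 9..10: 9F EB.
Big-endian: lowest address holds the most-significant byte.
The bytes are already most-significant first: 0x9FEB.
0x9FEB = 40939.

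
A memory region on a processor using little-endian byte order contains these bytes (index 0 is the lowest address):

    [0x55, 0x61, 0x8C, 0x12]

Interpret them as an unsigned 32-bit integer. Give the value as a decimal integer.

311189845

Little-endian stores the least-significant byte at the lowest address.
Reassemble most-significant byte first: 12 8C 61 55 → 0x128C6155.
0x128C6155 = 311189845.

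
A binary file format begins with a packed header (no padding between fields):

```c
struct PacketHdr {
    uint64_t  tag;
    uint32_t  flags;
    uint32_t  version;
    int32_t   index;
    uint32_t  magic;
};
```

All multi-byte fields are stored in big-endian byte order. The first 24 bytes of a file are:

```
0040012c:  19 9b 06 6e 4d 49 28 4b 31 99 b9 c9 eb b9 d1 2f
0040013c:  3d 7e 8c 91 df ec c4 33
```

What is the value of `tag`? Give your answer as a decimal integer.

`tag` is the first field, at byte offset 0, occupying 8 bytes.
Bytes at offsets 0..7: 19 9B 06 6E 4D 49 28 4B.
Big-endian: lowest address holds the most-significant byte.
The bytes are already most-significant first: 0x199B066E4D49284B.
0x199B066E4D49284B = 1845075543151159371.

1845075543151159371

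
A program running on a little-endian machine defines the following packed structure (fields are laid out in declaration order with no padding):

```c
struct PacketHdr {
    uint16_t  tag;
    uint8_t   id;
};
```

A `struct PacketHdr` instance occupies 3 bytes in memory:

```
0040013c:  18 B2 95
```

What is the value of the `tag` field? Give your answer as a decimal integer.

`tag` is the first field, at byte offset 0, occupying 2 bytes.
Bytes at offsets 0..1: 18 B2.
In little-endian order the low byte comes first in memory.
Reassemble most-significant byte first: B2 18 → 0xB218.
0xB218 = 45592.

45592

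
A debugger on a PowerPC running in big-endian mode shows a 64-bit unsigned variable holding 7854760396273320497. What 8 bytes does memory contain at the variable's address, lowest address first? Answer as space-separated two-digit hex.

6D 01 B6 F6 CF AD 82 31

7854760396273320497 in hexadecimal, padded to 64 bits, is 0x6D01B6F6CFAD8231.
Split into bytes (most-significant first): 6D 01 B6 F6 CF AD 82 31.
Big-endian stores the most-significant byte at the lowest address.
So the memory order matches the most-significant-first order: 6D 01 B6 F6 CF AD 82 31.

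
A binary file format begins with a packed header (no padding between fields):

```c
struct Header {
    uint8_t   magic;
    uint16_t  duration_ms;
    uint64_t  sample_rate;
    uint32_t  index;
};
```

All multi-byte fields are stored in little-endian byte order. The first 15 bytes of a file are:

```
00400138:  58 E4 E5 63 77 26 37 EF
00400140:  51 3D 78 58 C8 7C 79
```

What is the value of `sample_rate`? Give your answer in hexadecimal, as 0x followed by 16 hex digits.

`sample_rate` follows `magic` (1 B), `duration_ms` (2 B), so it starts at offset 1 + 2 = 3 and occupies 8 bytes.
Bytes at offsets 3..10: 63 77 26 37 EF 51 3D 78.
Little-endian stores the least-significant byte at the lowest address.
Reassemble most-significant byte first: 78 3D 51 EF 37 26 77 63 → 0x783D51EF37267763.

0x783D51EF37267763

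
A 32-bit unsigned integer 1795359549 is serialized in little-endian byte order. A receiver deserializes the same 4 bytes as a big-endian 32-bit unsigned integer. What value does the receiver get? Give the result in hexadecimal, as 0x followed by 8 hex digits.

0x3D03036B

1795359549 in 32-bit hexadecimal is 0x6B03033D.
Stored little-endian, the bytes at ascending addresses are 3D 03 03 6B.
Read back as big-endian, the last byte is least significant, giving 0x3D03036B.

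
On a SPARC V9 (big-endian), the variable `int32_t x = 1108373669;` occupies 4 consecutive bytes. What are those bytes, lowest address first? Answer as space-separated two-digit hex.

1108373669 in hexadecimal, padded to 32 bits, is 0x421070A5.
Split into bytes (most-significant first): 42 10 70 A5.
Big-endian stores the most-significant byte at the lowest address.
So the memory order matches the most-significant-first order: 42 10 70 A5.

42 10 70 A5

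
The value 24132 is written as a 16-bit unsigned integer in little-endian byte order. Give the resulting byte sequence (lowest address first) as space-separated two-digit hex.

24132 in hexadecimal, padded to 16 bits, is 0x5E44.
Split into bytes (most-significant first): 5E 44.
Little-endian: lowest address holds the least-significant byte.
So at ascending addresses the bytes are 44 5E.

44 5E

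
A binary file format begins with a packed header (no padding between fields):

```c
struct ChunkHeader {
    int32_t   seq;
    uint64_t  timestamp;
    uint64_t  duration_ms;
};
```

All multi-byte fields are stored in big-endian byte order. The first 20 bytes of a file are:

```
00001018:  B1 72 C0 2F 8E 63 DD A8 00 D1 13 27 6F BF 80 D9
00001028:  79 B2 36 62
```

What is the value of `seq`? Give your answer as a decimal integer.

-1317879761

`seq` is the first field, at byte offset 0, occupying 4 bytes.
Bytes at offsets 0..3: B1 72 C0 2F.
Big-endian: lowest address holds the most-significant byte.
The bytes are already most-significant first: 0xB172C02F.
Top bit is set, so as a signed 32-bit value this is 0xB172C02F − 2^32 = -1317879761.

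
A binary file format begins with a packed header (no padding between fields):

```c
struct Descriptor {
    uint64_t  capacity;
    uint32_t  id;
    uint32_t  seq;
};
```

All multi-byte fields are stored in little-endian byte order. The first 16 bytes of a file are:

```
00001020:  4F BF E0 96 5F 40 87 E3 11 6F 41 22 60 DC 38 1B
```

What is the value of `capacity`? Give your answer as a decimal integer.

`capacity` is the first field, at byte offset 0, occupying 8 bytes.
Bytes at offsets 0..7: 4F BF E0 96 5F 40 87 E3.
In little-endian order the low byte comes first in memory.
Reassemble most-significant byte first: E3 87 40 5F 96 E0 BF 4F → 0xE387405F96E0BF4F.
0xE387405F96E0BF4F = 16395143747762962255.

16395143747762962255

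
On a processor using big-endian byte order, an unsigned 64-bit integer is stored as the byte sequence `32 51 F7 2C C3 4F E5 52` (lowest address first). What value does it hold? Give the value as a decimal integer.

Big-endian: lowest address holds the most-significant byte.
The bytes are already most-significant first: 0x3251F72CC34FE552.
0x3251F72CC34FE552 = 3625950946637374802.

3625950946637374802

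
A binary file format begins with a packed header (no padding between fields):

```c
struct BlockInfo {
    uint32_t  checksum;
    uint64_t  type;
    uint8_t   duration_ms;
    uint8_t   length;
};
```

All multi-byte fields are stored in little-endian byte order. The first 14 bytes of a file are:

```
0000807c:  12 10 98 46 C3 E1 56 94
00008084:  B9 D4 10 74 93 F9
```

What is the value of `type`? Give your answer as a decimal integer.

`type` follows `checksum` (4 bytes), so it starts at byte offset 4 and occupies 8 bytes.
Bytes at offsets 4..11: C3 E1 56 94 B9 D4 10 74.
In little-endian order the low byte comes first in memory.
Reassemble most-significant byte first: 74 10 D4 B9 94 56 E1 C3 → 0x7410D4B99456E1C3.
0x7410D4B99456E1C3 = 8363418401549771203.

8363418401549771203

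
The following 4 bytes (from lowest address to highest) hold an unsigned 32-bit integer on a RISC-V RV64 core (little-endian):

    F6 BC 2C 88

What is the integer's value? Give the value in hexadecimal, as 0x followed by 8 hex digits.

Little-endian stores the least-significant byte at the lowest address.
Reassemble most-significant byte first: 88 2C BC F6 → 0x882CBCF6.

0x882CBCF6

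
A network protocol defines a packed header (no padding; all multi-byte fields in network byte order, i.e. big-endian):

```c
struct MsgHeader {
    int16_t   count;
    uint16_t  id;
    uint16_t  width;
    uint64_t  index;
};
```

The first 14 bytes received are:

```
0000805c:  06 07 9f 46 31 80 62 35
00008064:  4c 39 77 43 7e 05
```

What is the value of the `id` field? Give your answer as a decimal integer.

40774

`id` follows `count` (2 bytes), so it starts at byte offset 2 and occupies 2 bytes.
Bytes at offsets 2..3: 9F 46.
In big-endian order the high byte comes first in memory.
The bytes are already most-significant first: 0x9F46.
0x9F46 = 40774.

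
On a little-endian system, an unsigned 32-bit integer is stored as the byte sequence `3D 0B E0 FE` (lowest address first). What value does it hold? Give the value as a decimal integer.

4276095805

Little-endian: lowest address holds the least-significant byte.
Reassemble most-significant byte first: FE E0 0B 3D → 0xFEE00B3D.
0xFEE00B3D = 4276095805.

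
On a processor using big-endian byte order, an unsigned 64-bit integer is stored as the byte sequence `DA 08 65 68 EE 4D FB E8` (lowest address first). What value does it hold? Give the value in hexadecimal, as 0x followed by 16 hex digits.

Big-endian: lowest address holds the most-significant byte.
The bytes are already most-significant first: 0xDA086568EE4DFBE8.

0xDA086568EE4DFBE8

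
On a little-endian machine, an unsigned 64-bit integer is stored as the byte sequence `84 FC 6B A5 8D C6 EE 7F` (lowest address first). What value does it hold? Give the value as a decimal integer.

In little-endian order the low byte comes first in memory.
Reassemble most-significant byte first: 7F EE C6 8D A5 6B FC 84 → 0x7FEEC68DA56BFC84.
0x7FEEC68DA56BFC84 = 9218523798941990020.

9218523798941990020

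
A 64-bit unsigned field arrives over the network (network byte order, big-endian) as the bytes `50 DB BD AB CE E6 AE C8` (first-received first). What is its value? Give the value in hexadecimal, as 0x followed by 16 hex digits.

0x50DBBDABCEE6AEC8

Big-endian: lowest address holds the most-significant byte.
The bytes are already most-significant first: 0x50DBBDABCEE6AEC8.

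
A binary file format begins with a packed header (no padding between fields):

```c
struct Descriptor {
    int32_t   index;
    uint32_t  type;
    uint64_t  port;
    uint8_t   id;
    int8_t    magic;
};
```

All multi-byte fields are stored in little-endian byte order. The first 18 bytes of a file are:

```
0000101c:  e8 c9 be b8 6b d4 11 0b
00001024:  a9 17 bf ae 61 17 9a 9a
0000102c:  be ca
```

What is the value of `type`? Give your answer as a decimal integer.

`type` follows `index` (4 bytes), so it starts at byte offset 4 and occupies 4 bytes.
Bytes at offsets 4..7: 6B D4 11 0B.
In little-endian order the low byte comes first in memory.
Reassemble most-significant byte first: 0B 11 D4 6B → 0x0B11D46B.
0x0B11D46B = 185717867.

185717867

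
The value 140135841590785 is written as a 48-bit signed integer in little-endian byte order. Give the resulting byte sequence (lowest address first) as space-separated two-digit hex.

140135841590785 in hexadecimal, padded to 48 bits, is 0x7F73EB0EEE01.
Split into bytes (most-significant first): 7F 73 EB 0E EE 01.
In little-endian order the low byte comes first in memory.
So at ascending addresses the bytes are 01 EE 0E EB 73 7F.

01 EE 0E EB 73 7F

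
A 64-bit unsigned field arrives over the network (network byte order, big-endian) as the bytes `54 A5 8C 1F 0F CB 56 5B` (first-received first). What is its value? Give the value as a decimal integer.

6099435335380063835

Big-endian stores the most-significant byte at the lowest address.
The bytes are already most-significant first: 0x54A58C1F0FCB565B.
0x54A58C1F0FCB565B = 6099435335380063835.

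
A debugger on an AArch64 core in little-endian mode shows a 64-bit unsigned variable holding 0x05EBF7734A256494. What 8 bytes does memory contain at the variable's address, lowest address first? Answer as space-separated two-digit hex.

94 64 25 4A 73 F7 EB 05

Split into bytes (most-significant first): 05 EB F7 73 4A 25 64 94.
Little-endian: lowest address holds the least-significant byte.
So at ascending addresses the bytes are 94 64 25 4A 73 F7 EB 05.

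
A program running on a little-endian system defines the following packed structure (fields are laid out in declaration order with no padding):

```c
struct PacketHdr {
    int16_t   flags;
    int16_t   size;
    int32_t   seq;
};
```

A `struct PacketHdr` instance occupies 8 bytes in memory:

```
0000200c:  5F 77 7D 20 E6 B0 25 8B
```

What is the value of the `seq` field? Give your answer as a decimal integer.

`seq` follows `flags` (2 B), `size` (2 B), so it starts at offset 2 + 2 = 4 and occupies 4 bytes.
Bytes at offsets 4..7: E6 B0 25 8B.
Little-endian: lowest address holds the least-significant byte.
Reassemble most-significant byte first: 8B 25 B0 E6 → 0x8B25B0E6.
Top bit is set, so as a signed 32-bit value this is 0x8B25B0E6 − 2^32 = -1960464154.

-1960464154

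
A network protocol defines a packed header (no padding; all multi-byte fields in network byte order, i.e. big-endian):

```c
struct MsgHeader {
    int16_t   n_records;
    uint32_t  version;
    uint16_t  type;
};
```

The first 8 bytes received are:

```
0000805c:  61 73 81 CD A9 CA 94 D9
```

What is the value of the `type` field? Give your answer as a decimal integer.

38105

`type` follows `n_records` (2 B), `version` (4 B), so it starts at offset 2 + 4 = 6 and occupies 2 bytes.
Bytes at offsets 6..7: 94 D9.
In big-endian order the high byte comes first in memory.
The bytes are already most-significant first: 0x94D9.
0x94D9 = 38105.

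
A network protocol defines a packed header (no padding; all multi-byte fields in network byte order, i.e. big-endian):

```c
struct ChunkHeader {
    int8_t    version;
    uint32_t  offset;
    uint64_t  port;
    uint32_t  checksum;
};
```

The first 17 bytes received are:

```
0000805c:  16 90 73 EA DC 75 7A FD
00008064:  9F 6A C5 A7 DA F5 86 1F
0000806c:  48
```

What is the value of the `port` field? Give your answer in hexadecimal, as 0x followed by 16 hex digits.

0x757AFD9F6AC5A7DA

`port` follows `version` (1 B), `offset` (4 B), so it starts at offset 1 + 4 = 5 and occupies 8 bytes.
Bytes at offsets 5..12: 75 7A FD 9F 6A C5 A7 DA.
Big-endian stores the most-significant byte at the lowest address.
The bytes are already most-significant first: 0x757AFD9F6AC5A7DA.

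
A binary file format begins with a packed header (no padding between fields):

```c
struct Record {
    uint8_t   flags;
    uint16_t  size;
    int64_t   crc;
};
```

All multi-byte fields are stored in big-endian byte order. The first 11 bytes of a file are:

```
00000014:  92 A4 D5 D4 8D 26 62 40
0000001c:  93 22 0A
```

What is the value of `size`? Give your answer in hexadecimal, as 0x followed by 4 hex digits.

0xA4D5

`size` follows `flags` (1 byte), so it starts at byte offset 1 and occupies 2 bytes.
Bytes at offsets 1..2: A4 D5.
In big-endian order the high byte comes first in memory.
The bytes are already most-significant first: 0xA4D5.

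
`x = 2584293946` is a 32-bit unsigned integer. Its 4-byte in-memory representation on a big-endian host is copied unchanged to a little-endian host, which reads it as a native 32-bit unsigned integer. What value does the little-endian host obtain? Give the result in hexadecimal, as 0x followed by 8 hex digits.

2584293946 in 32-bit hexadecimal is 0x9A09323A.
Stored big-endian, the bytes at ascending addresses are 9A 09 32 3A.
Read back as little-endian, the first byte is least significant, giving 0x3A32099A.

0x3A32099A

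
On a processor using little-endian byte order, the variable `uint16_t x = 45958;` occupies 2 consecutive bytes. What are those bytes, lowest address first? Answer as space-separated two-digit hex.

45958 in hexadecimal, padded to 16 bits, is 0xB386.
Split into bytes (most-significant first): B3 86.
Little-endian stores the least-significant byte at the lowest address.
So at ascending addresses the bytes are 86 B3.

86 B3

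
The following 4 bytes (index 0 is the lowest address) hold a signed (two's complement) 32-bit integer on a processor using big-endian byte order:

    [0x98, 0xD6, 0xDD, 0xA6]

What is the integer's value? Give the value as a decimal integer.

In big-endian order the high byte comes first in memory.
The bytes are already most-significant first: 0x98D6DDA6.
Top bit is set, so as a signed 32-bit value this is 0x98D6DDA6 − 2^32 = -1730749018.

-1730749018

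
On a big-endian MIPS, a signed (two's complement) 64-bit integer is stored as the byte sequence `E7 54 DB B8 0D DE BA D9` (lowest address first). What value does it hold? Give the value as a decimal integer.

-1777554369351337255

Big-endian stores the most-significant byte at the lowest address.
The bytes are already most-significant first: 0xE754DBB80DDEBAD9.
Top bit is set, so as a signed 64-bit value this is 0xE754DBB80DDEBAD9 − 2^64 = -1777554369351337255.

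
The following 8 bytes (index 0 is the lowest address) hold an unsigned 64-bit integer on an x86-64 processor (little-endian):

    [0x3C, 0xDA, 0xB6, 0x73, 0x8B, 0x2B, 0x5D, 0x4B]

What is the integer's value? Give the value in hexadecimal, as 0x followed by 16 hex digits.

Little-endian: lowest address holds the least-significant byte.
Reassemble most-significant byte first: 4B 5D 2B 8B 73 B6 DA 3C → 0x4B5D2B8B73B6DA3C.

0x4B5D2B8B73B6DA3C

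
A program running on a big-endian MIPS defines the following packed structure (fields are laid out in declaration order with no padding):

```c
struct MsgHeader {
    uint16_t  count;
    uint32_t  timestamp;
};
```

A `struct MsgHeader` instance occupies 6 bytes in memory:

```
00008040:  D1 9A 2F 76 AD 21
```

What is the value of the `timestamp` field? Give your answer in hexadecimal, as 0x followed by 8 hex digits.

`timestamp` follows `count` (2 bytes), so it starts at byte offset 2 and occupies 4 bytes.
Bytes at offsets 2..5: 2F 76 AD 21.
In big-endian order the high byte comes first in memory.
The bytes are already most-significant first: 0x2F76AD21.

0x2F76AD21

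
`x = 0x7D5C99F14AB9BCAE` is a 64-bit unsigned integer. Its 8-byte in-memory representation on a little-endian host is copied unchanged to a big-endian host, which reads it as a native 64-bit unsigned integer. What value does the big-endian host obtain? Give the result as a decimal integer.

12591142389753142397

Stored little-endian, the bytes at ascending addresses are AE BC B9 4A F1 99 5C 7D.
Read back as big-endian, the last byte is least significant, giving 0xAEBCB94AF1995C7D.
0xAEBCB94AF1995C7D = 12591142389753142397.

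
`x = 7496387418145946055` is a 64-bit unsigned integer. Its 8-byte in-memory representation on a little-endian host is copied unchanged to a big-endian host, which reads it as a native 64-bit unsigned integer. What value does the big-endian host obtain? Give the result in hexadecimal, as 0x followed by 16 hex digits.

7496387418145946055 in 64-bit hexadecimal is 0x680884A3A54BF9C7.
Stored little-endian, the bytes at ascending addresses are C7 F9 4B A5 A3 84 08 68.
Read back as big-endian, the last byte is least significant, giving 0xC7F94BA5A3840868.

0xC7F94BA5A3840868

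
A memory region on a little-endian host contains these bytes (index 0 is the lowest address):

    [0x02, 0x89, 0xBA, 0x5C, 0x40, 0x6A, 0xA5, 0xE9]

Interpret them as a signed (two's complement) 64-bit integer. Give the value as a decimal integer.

In little-endian order the low byte comes first in memory.
Reassemble most-significant byte first: E9 A5 6A 40 5C BA 89 02 → 0xE9A56A405CBA8902.
Top bit is set, so as a signed 64-bit value this is 0xE9A56A405CBA8902 − 2^64 = -1610764467048904446.

-1610764467048904446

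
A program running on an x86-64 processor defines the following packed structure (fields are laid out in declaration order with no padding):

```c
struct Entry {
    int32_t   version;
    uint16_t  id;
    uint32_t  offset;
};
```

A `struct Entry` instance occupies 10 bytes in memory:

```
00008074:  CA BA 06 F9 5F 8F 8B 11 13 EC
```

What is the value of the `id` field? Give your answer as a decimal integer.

`id` follows `version` (4 bytes), so it starts at byte offset 4 and occupies 2 bytes.
Bytes at offsets 4..5: 5F 8F.
In little-endian order the low byte comes first in memory.
Reassemble most-significant byte first: 8F 5F → 0x8F5F.
0x8F5F = 36703.

36703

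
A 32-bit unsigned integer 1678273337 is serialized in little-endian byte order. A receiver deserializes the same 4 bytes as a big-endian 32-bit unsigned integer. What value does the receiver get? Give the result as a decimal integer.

1678273337 in 32-bit hexadecimal is 0x64086B39.
Stored little-endian, the bytes at ascending addresses are 39 6B 08 64.
Read back as big-endian, the last byte is least significant, giving 0x396B0864.
0x396B0864 = 963315812.

963315812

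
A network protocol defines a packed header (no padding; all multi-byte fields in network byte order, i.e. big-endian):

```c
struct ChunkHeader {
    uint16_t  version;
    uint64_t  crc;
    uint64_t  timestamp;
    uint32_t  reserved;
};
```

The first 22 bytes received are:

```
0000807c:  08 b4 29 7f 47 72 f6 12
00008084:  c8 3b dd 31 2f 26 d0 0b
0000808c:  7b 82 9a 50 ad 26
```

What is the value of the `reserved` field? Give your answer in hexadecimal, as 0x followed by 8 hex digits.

`reserved` follows `version` (2 B), `crc` (8 B), `timestamp` (8 B), so it starts at offset 2 + 8 + 8 = 18 and occupies 4 bytes.
Bytes at offsets 18..21: 9A 50 AD 26.
Big-endian: lowest address holds the most-significant byte.
The bytes are already most-significant first: 0x9A50AD26.

0x9A50AD26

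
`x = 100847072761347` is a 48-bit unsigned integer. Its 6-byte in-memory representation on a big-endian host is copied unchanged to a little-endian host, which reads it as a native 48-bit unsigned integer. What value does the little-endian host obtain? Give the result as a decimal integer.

4221722802267

100847072761347 in 48-bit hexadecimal is 0x5BB849F2D603.
Stored big-endian, the bytes at ascending addresses are 5B B8 49 F2 D6 03.
Read back as little-endian, the first byte is least significant, giving 0x03D6F249B85B.
0x03D6F249B85B = 4221722802267.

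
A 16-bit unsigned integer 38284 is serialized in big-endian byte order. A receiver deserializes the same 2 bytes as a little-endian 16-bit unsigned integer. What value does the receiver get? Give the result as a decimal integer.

38284 in 16-bit hexadecimal is 0x958C.
Stored big-endian, the bytes at ascending addresses are 95 8C.
Read back as little-endian, the first byte is least significant, giving 0x8C95.
0x8C95 = 35989.

35989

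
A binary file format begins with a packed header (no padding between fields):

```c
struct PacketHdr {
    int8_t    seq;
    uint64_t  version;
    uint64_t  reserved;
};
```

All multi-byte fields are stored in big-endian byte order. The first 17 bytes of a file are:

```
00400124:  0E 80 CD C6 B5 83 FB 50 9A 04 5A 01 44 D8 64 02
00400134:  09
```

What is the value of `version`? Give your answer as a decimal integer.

9281292889986125978

`version` follows `seq` (1 byte), so it starts at byte offset 1 and occupies 8 bytes.
Bytes at offsets 1..8: 80 CD C6 B5 83 FB 50 9A.
Big-endian stores the most-significant byte at the lowest address.
The bytes are already most-significant first: 0x80CDC6B583FB509A.
0x80CDC6B583FB509A = 9281292889986125978.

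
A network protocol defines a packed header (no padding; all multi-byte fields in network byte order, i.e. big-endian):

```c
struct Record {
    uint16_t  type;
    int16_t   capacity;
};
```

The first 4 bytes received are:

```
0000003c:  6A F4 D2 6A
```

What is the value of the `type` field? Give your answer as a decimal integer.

`type` is the first field, at byte offset 0, occupying 2 bytes.
Bytes at offsets 0..1: 6A F4.
In big-endian order the high byte comes first in memory.
The bytes are already most-significant first: 0x6AF4.
0x6AF4 = 27380.

27380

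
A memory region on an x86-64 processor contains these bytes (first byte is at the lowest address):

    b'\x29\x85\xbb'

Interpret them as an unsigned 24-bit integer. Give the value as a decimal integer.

12289321

In little-endian order the low byte comes first in memory.
Reassemble most-significant byte first: BB 85 29 → 0xBB8529.
0xBB8529 = 12289321.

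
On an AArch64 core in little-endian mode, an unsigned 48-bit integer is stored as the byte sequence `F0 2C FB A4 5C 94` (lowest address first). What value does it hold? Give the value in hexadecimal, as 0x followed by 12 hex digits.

Little-endian stores the least-significant byte at the lowest address.
Reassemble most-significant byte first: 94 5C A4 FB 2C F0 → 0x945CA4FB2CF0.

0x945CA4FB2CF0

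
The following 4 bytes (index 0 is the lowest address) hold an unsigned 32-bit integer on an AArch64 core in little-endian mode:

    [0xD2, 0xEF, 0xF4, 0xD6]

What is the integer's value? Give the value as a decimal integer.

3606376402

In little-endian order the low byte comes first in memory.
Reassemble most-significant byte first: D6 F4 EF D2 → 0xD6F4EFD2.
0xD6F4EFD2 = 3606376402.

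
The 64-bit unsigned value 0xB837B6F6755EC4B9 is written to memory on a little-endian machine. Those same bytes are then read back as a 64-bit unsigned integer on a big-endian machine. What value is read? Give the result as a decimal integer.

Stored little-endian, the bytes at ascending addresses are B9 C4 5E 75 F6 B6 37 B8.
Read back as big-endian, the last byte is least significant, giving 0xB9C45E75F6B637B8.
0xB9C45E75F6B637B8 = 13385927853195278264.

13385927853195278264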